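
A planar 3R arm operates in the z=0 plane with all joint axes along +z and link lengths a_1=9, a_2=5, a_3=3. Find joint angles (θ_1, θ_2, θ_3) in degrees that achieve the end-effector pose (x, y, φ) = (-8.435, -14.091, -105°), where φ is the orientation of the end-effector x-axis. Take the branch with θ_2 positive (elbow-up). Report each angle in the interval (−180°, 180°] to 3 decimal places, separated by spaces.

-135.003 30.001 0.002

wrist centre = target − a_3·(cos φ, sin φ) = (-7.6585, -11.1932)
cos θ_2 = (183.9415−9²−5²)/(2·9·5) = 0.8660; θ_2 = 30.0010° (elbow-up)
β = atan2(-11.1932,-7.6585) = -124.3804°; ψ = atan2(2.5001,13.3301) = 10.6225°
θ_1 = β − ψ = -135.0029°
θ_3 = φ − θ_1 − θ_2 = 0.0019° (wrapped to (-180°,180°])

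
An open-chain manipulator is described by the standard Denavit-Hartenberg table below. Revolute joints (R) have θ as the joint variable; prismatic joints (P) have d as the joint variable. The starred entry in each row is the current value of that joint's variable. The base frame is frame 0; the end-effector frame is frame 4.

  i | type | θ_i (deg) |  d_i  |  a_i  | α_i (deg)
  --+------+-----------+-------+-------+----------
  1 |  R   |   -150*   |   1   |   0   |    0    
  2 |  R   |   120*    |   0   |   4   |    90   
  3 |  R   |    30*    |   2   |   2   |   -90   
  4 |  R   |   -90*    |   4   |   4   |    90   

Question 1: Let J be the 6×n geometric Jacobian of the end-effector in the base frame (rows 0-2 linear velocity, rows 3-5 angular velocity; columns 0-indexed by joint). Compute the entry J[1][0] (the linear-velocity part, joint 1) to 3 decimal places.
0.232

axis z_0 = ẑ; lever o_n−o_0 = (0.2321,-7.0622,5.4641)
cross product → J_v[:, 0] = (7.0622,0.2321,-0.0000)
J_ω[:, 0] = z_0
entry J[1][0] = 0.2321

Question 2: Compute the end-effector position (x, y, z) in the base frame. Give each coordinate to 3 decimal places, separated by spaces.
after link 1: o_1 = (0.0000, 0.0000, 1.0000)
after link 2: o_2 = (3.4641, -2.0000, 1.0000)
after link 3: o_3 = (3.9641, -4.5981, 2.0000)
after link 4: o_4 = (0.2321, -7.0622, 5.4641)

0.232 -7.062 5.464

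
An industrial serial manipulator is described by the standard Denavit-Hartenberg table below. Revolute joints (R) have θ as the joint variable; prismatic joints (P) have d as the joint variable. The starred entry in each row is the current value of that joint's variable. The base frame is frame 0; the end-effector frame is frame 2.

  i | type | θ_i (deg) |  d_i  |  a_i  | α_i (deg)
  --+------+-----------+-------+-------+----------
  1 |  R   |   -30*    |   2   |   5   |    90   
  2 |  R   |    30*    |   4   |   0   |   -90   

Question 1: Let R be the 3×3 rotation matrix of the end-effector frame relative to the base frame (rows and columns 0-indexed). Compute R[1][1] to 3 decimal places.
0.866

End-effector y-axis (col 1 of R) = (0.5000,0.8660,-0.0000)
R[1][1] = 0.8660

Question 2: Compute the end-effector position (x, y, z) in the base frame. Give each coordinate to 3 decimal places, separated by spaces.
after link 1: o_1 = (4.3301, -2.5000, 2.0000)
after link 2: o_2 = (2.3301, -5.9641, 2.0000)

2.330 -5.964 2.000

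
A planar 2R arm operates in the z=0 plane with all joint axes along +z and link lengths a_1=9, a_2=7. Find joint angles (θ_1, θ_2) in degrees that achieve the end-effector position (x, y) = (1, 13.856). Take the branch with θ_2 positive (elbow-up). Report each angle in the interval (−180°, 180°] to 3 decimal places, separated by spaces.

59.997 60.006

cos θ_2 = (192.9887−9²−7²)/(2·9·7) = 0.4999; θ_2 = 60.0059° (elbow-up)
β = atan2(13.8560,1.0000) = 85.8721°; ψ = atan2(6.0625,12.4994) = 25.8747°
θ_1 = β − ψ = 59.9974°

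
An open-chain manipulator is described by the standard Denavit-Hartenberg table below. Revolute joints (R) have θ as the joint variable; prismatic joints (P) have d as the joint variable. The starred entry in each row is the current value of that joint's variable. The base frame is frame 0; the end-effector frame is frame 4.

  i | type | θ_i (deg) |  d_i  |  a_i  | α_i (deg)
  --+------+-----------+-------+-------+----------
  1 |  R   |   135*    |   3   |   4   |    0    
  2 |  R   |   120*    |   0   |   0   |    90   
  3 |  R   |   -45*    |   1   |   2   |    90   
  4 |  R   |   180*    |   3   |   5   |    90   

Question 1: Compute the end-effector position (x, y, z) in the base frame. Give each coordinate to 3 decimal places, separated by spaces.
after link 1: o_1 = (-2.8284, 2.8284, 3.0000)
after link 2: o_2 = (-2.8284, 2.8284, 3.0000)
after link 3: o_3 = (-4.1604, 1.7212, 1.5858)
after link 4: o_4 = (-2.6963, 7.1853, 3.0000)

-2.696 7.185 3.000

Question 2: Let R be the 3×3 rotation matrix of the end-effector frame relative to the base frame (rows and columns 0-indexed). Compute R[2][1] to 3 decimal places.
-0.707

End-effector y-axis (col 1 of R) = (0.1830,0.6830,-0.7071)
R[2][1] = -0.7071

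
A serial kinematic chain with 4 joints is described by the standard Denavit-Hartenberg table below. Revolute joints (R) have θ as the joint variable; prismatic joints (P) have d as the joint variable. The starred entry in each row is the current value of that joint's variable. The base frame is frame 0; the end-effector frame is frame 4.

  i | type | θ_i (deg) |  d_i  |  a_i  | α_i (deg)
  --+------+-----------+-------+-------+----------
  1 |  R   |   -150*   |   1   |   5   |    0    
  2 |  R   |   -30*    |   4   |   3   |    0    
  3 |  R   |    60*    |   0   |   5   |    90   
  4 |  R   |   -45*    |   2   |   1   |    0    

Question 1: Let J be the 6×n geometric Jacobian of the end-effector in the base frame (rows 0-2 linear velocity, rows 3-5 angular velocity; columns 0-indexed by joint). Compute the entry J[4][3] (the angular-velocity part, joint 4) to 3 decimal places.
0.500

axis z_3 = (-0.8660,0.5000,0.0000); lever o_n−o_3 = (-2.0856,0.3876,-0.7071)
cross product → J_v[:, 3] = (-0.3536,-0.6124,0.7071)
J_ω[:, 3] = z_3
entry J[4][3] = 0.5000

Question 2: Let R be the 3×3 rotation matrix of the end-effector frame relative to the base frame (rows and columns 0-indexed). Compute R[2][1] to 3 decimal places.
0.707

End-effector y-axis (col 1 of R) = (-0.3536,-0.6124,0.7071)
R[2][1] = 0.7071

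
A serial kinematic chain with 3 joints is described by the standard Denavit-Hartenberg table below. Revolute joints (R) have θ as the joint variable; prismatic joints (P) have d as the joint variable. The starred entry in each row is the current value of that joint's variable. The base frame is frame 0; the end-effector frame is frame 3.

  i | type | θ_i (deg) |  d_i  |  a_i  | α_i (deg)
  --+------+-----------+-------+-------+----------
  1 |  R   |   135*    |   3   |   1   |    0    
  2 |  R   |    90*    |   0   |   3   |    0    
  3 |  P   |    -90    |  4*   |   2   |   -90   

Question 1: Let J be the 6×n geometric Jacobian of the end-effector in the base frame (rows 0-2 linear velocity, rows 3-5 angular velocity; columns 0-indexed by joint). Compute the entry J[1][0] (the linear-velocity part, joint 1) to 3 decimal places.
axis z_0 = ẑ; lever o_n−o_0 = (-4.2426,0.0000,7.0000)
cross product → J_v[:, 0] = (-0.0000,-4.2426,0.0000)
J_ω[:, 0] = z_0
entry J[1][0] = -4.2426

-4.243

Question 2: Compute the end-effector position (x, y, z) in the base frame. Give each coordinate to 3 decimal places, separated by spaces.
after link 1: o_1 = (-0.7071, 0.7071, 3.0000)
after link 2: o_2 = (-2.8284, -1.4142, 3.0000)
after link 3: o_3 = (-4.2426, 0.0000, 7.0000)

-4.243 0.000 7.000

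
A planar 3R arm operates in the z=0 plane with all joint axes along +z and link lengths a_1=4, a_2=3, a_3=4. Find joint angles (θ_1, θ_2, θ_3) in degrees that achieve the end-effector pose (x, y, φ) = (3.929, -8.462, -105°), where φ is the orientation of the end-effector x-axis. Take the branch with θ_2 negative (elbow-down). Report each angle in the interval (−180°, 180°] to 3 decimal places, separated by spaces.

-30.008 -29.982 -45.010

wrist centre = target − a_3·(cos φ, sin φ) = (4.9643, -4.5983)
cos θ_2 = (45.7884−4²−3²)/(2·4·3) = 0.8662; θ_2 = -29.9820° (elbow-down)
β = atan2(-4.5983,4.9643) = -42.8082°; ψ = atan2(-1.4992,6.5985) = -12.8003°
θ_1 = β − ψ = -30.0080°
θ_3 = φ − θ_1 − θ_2 = -45.0100° (wrapped to (-180°,180°])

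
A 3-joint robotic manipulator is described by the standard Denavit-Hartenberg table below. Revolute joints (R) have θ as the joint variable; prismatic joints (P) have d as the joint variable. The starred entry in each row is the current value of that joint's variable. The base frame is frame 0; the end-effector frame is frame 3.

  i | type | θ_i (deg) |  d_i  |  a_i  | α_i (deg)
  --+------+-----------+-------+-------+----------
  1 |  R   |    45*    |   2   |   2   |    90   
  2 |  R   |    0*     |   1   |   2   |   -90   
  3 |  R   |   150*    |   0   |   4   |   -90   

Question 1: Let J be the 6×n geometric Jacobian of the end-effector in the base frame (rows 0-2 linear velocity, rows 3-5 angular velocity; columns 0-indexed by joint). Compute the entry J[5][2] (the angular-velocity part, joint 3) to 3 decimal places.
axis z_2 = (0.0000,0.0000,1.0000); lever o_n−o_2 = (-3.8637,-1.0353,0.0000)
cross product → J_v[:, 2] = (1.0353,-3.8637,0.0000)
J_ω[:, 2] = z_2
entry J[5][2] = 1.0000

1.000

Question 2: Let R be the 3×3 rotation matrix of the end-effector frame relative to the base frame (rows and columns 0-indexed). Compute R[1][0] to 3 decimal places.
-0.259

End-effector x-axis (col 0 of R) = (-0.9659,-0.2588,0.0000)
R[1][0] = -0.2588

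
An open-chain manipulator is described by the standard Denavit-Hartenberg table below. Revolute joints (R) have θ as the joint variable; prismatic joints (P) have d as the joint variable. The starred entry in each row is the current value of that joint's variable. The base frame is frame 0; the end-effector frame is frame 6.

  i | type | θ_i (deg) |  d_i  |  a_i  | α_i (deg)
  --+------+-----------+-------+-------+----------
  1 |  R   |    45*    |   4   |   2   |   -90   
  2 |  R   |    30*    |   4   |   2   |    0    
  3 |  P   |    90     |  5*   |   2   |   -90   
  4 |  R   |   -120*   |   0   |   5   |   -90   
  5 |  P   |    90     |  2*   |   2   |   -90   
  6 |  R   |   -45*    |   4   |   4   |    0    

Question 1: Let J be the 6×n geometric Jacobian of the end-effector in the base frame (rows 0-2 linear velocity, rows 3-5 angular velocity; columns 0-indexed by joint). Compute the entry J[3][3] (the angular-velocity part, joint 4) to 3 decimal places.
axis z_3 = (-0.6124,-0.6124,0.5000); lever o_n−o_3 = (-0.6643,3.9747,-5.6025)
cross product → J_v[:, 3] = (1.4435,-3.7630,-2.8408)
J_ω[:, 3] = z_3
entry J[3][3] = -0.6124

-0.612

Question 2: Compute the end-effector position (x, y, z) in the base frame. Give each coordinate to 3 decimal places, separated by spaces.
after link 1: o_1 = (1.4142, 1.4142, 4.0000)
after link 2: o_2 = (-0.1895, 5.4674, 3.0000)
after link 3: o_3 = (-4.4321, 8.2958, 1.2679)
after link 4: o_4 = (-6.6101, 12.2416, 3.4330)
after link 5: o_5 = (-6.7048, 13.5610, 0.9330)
after link 6: o_6 = (-5.0964, 12.2705, -4.3346)

-5.096 12.270 -4.335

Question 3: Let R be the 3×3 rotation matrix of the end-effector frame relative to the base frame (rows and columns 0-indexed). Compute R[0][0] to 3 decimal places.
-0.033

End-effector x-axis (col 0 of R) = (-0.0335,0.4665,-0.8839)
R[0][0] = -0.0335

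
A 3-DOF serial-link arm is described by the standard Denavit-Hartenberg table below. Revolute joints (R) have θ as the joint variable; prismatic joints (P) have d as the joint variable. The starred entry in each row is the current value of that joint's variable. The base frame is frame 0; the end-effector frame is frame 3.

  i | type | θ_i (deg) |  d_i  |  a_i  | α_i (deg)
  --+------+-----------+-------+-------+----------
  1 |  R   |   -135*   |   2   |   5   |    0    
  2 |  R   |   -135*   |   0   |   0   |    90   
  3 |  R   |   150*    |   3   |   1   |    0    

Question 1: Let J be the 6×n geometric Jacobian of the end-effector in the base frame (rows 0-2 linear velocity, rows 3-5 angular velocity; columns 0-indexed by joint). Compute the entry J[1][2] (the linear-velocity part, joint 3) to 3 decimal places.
-0.500

axis z_2 = (1.0000,0.0000,0.0000); lever o_n−o_2 = (3.0000,-0.8660,0.5000)
cross product → J_v[:, 2] = (0.0000,-0.5000,-0.8660)
J_ω[:, 2] = z_2
entry J[1][2] = -0.5000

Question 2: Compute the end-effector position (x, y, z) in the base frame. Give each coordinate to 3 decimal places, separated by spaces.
after link 1: o_1 = (-3.5355, -3.5355, 2.0000)
after link 2: o_2 = (-3.5355, -3.5355, 2.0000)
after link 3: o_3 = (-0.5355, -4.4016, 2.5000)

-0.536 -4.402 2.500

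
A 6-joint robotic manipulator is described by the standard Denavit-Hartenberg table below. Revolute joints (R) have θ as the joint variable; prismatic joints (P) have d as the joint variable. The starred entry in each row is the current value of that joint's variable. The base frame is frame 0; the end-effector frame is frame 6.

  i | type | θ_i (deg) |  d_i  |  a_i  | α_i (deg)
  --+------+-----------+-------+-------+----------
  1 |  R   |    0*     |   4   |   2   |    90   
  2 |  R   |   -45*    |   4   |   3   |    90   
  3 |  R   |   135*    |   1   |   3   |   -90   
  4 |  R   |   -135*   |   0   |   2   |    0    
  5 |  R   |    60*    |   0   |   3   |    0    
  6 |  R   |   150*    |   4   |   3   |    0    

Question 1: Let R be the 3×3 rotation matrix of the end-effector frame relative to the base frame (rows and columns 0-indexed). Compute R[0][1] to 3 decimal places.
0.666

End-effector y-axis (col 1 of R) = (0.6660,0.6830,-0.3000)
R[0][1] = 0.6660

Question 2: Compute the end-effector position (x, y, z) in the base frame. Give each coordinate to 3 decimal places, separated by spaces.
-1.155 -3.391 3.741

after link 1: o_1 = (2.0000, 0.0000, 4.0000)
after link 2: o_2 = (4.1213, -4.0000, 1.8787)
after link 3: o_3 = (1.9142, -6.1213, 2.6716)
after link 4: o_4 = (1.6213, -5.1213, 0.9645)
after link 5: o_5 = (-0.8159, -5.6704, -0.6963)
after link 6: o_6 = (-1.1551, -3.3910, 3.7409)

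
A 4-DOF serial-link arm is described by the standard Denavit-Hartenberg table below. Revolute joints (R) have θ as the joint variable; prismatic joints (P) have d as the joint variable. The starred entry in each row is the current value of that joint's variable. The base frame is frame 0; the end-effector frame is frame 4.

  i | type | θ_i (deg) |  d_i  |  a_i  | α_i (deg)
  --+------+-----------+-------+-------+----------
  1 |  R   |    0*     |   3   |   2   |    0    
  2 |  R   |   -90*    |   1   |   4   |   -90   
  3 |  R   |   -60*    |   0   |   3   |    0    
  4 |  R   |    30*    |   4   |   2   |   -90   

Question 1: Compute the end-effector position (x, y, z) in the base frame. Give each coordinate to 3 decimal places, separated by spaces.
after link 1: o_1 = (2.0000, 0.0000, 3.0000)
after link 2: o_2 = (2.0000, -4.0000, 4.0000)
after link 3: o_3 = (2.0000, -5.5000, 6.5981)
after link 4: o_4 = (6.0000, -7.2321, 7.5981)

6.000 -7.232 7.598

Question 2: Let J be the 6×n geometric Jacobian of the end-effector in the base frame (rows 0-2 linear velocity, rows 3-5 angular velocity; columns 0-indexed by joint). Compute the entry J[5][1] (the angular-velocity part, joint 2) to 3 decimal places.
axis z_1 = (0.0000,0.0000,1.0000); lever o_n−o_1 = (4.0000,-7.2321,4.5981)
cross product → J_v[:, 1] = (7.2321,4.0000,-0.0000)
J_ω[:, 1] = z_1
entry J[5][1] = 1.0000

1.000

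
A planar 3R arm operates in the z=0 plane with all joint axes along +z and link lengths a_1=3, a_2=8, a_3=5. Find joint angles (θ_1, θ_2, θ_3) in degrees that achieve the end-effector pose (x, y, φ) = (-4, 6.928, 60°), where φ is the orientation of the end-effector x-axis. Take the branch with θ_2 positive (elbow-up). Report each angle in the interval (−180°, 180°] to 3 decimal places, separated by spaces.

60.000 120.001 -120.001

wrist centre = target − a_3·(cos φ, sin φ) = (-6.5000, 2.5979)
cos θ_2 = (48.9989−3²−8²)/(2·3·8) = -0.5000; θ_2 = 120.0015° (elbow-up)
β = atan2(2.5979,-6.5000) = 158.2148°; ψ = atan2(6.9281,-1.0002) = 98.2148°
θ_1 = β − ψ = 60.0000°
θ_3 = φ − θ_1 − θ_2 = -120.0015° (wrapped to (-180°,180°])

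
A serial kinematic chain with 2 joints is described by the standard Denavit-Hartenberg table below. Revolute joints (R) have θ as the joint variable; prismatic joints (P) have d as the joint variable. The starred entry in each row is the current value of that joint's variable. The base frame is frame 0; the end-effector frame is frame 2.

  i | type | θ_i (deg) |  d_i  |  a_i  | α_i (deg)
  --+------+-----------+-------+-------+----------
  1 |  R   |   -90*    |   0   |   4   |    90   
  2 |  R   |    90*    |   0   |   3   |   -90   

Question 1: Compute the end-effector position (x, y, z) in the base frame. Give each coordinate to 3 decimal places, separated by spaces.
after link 1: o_1 = (0.0000, -4.0000, 0.0000)
after link 2: o_2 = (0.0000, -4.0000, 3.0000)

0.000 -4.000 3.000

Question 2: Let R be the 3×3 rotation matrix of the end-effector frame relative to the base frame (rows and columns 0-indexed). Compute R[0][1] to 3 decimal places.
1.000

End-effector y-axis (col 1 of R) = (1.0000,0.0000,-0.0000)
R[0][1] = 1.0000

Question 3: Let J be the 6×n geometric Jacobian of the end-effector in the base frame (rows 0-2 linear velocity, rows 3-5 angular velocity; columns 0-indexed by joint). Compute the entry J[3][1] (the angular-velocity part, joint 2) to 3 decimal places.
-1.000

axis z_1 = (-1.0000,-0.0000,0.0000); lever o_n−o_1 = (0.0000,0.0000,3.0000)
cross product → J_v[:, 1] = (-0.0000,3.0000,0.0000)
J_ω[:, 1] = z_1
entry J[3][1] = -1.0000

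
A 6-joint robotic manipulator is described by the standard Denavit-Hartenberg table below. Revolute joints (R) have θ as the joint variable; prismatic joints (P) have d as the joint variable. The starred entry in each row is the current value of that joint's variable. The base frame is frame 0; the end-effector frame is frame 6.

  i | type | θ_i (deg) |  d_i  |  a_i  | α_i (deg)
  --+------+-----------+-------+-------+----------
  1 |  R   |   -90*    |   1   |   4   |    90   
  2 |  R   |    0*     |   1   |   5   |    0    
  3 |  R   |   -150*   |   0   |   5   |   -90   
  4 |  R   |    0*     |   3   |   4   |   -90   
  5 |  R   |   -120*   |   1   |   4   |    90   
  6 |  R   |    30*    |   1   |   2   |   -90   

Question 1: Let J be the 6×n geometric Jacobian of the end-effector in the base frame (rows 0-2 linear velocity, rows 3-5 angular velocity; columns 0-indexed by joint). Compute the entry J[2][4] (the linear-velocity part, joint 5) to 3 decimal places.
-5.464

axis z_4 = (1.0000,0.0000,-0.0000); lever o_n−o_4 = (2.0000,-5.4641,-2.0000)
cross product → J_v[:, 4] = (-0.0000,2.0000,-5.4641)
J_ω[:, 4] = z_4
entry J[2][4] = -5.4641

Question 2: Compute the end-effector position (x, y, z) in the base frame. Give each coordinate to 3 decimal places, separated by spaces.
after link 1: o_1 = (0.0000, -4.0000, 1.0000)
after link 2: o_2 = (-1.0000, -9.0000, 1.0000)
after link 3: o_3 = (-1.0000, -4.6699, -1.5000)
after link 4: o_4 = (-1.0000, -2.7058, -6.0981)
after link 5: o_5 = (-0.0000, -6.1699, -8.0981)
after link 6: o_6 = (1.0000, -8.1699, -8.0981)

1.000 -8.170 -8.098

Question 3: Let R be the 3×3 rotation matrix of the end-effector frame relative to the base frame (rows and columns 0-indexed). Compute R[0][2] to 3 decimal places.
End-effector z-axis (col 2 of R) = (0.8660,0.4330,0.2500)
R[0][2] = 0.8660

0.866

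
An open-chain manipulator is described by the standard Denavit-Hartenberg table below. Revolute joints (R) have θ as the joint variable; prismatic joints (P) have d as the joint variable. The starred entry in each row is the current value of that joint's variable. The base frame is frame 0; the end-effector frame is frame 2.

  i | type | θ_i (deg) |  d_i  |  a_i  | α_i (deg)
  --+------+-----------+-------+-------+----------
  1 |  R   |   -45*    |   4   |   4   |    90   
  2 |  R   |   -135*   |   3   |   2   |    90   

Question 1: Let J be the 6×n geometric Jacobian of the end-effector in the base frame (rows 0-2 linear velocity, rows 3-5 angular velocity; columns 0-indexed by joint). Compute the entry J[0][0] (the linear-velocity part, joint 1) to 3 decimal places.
3.950

axis z_0 = ẑ; lever o_n−o_0 = (-0.2929,-3.9497,2.5858)
cross product → J_v[:, 0] = (3.9497,-0.2929,0.0000)
J_ω[:, 0] = z_0
entry J[0][0] = 3.9497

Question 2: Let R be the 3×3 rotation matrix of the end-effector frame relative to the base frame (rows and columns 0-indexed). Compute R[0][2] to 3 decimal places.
-0.500

End-effector z-axis (col 2 of R) = (-0.5000,0.5000,0.7071)
R[0][2] = -0.5000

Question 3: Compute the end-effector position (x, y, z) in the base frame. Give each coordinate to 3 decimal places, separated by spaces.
after link 1: o_1 = (2.8284, -2.8284, 4.0000)
after link 2: o_2 = (-0.2929, -3.9497, 2.5858)

-0.293 -3.950 2.586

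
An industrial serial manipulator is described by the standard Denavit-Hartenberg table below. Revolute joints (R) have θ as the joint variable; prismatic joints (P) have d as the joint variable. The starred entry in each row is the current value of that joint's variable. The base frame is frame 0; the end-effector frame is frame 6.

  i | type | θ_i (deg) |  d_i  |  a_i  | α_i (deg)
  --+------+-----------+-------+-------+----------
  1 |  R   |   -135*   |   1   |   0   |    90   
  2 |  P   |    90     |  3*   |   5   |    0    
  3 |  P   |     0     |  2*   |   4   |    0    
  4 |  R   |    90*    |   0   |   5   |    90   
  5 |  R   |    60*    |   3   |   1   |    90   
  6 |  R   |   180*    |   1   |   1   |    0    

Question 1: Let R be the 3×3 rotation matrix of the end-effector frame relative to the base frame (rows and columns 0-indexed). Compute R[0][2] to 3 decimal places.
End-effector z-axis (col 2 of R) = (0.9659,0.2588,0.0000)
R[0][2] = 0.9659

0.966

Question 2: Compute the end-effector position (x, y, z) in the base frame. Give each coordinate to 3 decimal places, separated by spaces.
0.966 7.330 13.000

after link 1: o_1 = (0.0000, 0.0000, 1.0000)
after link 2: o_2 = (-2.1213, 2.1213, 6.0000)
after link 3: o_3 = (-3.5355, 3.5355, 10.0000)
after link 4: o_4 = (-0.0000, 7.0711, 10.0000)
after link 5: o_5 = (-0.2588, 8.0370, 13.0000)
after link 6: o_6 = (0.9659, 7.3299, 13.0000)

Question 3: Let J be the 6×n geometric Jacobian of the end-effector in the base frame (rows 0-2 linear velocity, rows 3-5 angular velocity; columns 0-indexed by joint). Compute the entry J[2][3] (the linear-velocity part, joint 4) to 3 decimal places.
axis z_3 = (-0.7071,0.7071,0.0000); lever o_n−o_3 = (4.5015,3.7944,3.0000)
cross product → J_v[:, 3] = (2.1213,2.1213,-5.8660)
J_ω[:, 3] = z_3
entry J[2][3] = -5.8660

-5.866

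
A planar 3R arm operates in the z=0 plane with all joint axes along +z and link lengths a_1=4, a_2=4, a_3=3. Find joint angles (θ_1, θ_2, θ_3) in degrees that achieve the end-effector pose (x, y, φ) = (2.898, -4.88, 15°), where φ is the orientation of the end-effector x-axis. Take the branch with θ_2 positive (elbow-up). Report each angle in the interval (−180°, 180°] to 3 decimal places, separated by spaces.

wrist centre = target − a_3·(cos φ, sin φ) = (0.0002, -5.6565)
cos θ_2 = (31.9955−4²−4²)/(2·4·4) = -0.0001; θ_2 = 90.0080° (elbow-up)
β = atan2(-5.6565,0.0002) = -89.9977°; ψ = atan2(4.0000,3.9994) = 45.0040°
θ_1 = β − ψ = -135.0018°
θ_3 = φ − θ_1 − θ_2 = 59.9937° (wrapped to (-180°,180°])

-135.002 90.008 59.994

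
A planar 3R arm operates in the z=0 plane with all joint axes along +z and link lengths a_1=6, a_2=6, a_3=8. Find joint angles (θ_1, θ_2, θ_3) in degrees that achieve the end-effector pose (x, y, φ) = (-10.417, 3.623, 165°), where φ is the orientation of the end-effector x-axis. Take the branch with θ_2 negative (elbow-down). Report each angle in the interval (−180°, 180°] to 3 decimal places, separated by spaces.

wrist centre = target − a_3·(cos φ, sin φ) = (-2.6896, 1.5524)
cos θ_2 = (9.6440−6²−6²)/(2·6·6) = -0.8661; θ_2 = -150.0034° (elbow-down)
β = atan2(1.5524,-2.6896) = 150.0062°; ψ = atan2(-2.9997,0.8037) = -75.0017°
θ_1 = β − ψ = 225.0080°
θ_3 = φ − θ_1 − θ_2 = 89.9955° (wrapped to (-180°,180°])

-134.992 -150.003 89.995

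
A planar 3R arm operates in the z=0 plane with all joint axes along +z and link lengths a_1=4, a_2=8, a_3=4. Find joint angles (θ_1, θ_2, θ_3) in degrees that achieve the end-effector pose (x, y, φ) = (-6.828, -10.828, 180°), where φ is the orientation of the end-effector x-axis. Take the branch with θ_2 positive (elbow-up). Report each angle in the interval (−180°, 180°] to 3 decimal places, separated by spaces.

-135.009 45.015 -90.006

wrist centre = target − a_3·(cos φ, sin φ) = (-2.8280, -10.8280)
cos θ_2 = (125.2432−4²−8²)/(2·4·8) = 0.7069; θ_2 = 45.0148° (elbow-up)
β = atan2(-10.8280,-2.8280) = -104.6372°; ψ = atan2(5.6583,9.6554) = 30.3714°
θ_1 = β − ψ = -135.0087°
θ_3 = φ − θ_1 − θ_2 = -90.0061° (wrapped to (-180°,180°])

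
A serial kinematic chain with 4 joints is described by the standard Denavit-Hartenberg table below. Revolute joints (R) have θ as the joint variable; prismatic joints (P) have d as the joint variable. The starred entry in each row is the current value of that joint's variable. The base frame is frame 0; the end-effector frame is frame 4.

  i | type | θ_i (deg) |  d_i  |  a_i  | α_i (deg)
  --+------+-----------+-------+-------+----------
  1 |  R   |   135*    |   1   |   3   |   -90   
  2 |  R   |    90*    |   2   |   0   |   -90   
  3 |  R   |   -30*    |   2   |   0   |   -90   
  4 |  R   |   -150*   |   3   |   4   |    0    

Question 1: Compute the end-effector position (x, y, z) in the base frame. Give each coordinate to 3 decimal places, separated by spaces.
after link 1: o_1 = (-2.1213, 2.1213, 1.0000)
after link 2: o_2 = (-3.5355, 0.7071, 1.0000)
after link 3: o_3 = (-2.1213, -0.7071, 1.0000)
after link 4: o_4 = (2.3548, 0.9405, 2.5000)

2.355 0.941 2.500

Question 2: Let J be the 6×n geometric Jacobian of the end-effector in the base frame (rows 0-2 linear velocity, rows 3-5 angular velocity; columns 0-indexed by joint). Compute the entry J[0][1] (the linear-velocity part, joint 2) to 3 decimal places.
axis z_1 = (-0.7071,-0.7071,0.0000); lever o_n−o_1 = (4.4761,-1.1808,1.5000)
cross product → J_v[:, 1] = (-1.0607,1.0607,4.0000)
J_ω[:, 1] = z_1
entry J[0][1] = -1.0607

-1.061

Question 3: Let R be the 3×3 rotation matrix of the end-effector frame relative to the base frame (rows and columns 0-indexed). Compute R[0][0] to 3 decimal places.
End-effector x-axis (col 0 of R) = (0.6597,-0.0474,0.7500)
R[0][0] = 0.6597

0.660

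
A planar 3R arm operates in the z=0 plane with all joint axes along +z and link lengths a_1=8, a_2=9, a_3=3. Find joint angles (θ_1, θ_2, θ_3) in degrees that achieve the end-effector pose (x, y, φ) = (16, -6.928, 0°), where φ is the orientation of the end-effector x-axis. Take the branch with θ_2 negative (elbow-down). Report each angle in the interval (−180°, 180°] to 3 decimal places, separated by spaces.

wrist centre = target − a_3·(cos φ, sin φ) = (13.0000, -6.9280)
cos θ_2 = (216.9972−8²−9²)/(2·8·9) = 0.5000; θ_2 = -60.0013° (elbow-down)
β = atan2(-6.9280,13.0000) = -28.0542°; ψ = atan2(-7.7943,12.4998) = -31.9458°
θ_1 = β − ψ = 3.8916°
θ_3 = φ − θ_1 − θ_2 = 56.1097° (wrapped to (-180°,180°])

3.892 -60.001 56.110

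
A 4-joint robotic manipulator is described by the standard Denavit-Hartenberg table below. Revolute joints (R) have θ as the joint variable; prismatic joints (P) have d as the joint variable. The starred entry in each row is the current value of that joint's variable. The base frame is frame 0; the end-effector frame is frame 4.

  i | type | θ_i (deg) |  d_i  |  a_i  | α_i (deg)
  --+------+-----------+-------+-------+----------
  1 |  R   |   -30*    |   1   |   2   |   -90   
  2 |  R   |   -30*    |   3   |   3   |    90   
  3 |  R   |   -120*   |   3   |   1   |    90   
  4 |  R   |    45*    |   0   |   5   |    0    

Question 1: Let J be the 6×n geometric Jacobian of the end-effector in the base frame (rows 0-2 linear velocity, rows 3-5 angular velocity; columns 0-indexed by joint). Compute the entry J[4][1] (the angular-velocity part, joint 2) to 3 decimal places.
axis z_1 = (0.5000,0.8660,0.0000); lever o_n−o_1 = (-2.7447,0.5132,6.0261)
cross product → J_v[:, 1] = (5.2187,-3.0130,2.6336)
J_ω[:, 1] = z_1
entry J[4][1] = 0.8660

0.866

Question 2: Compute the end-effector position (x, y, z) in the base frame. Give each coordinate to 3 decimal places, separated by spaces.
-1.013 -0.487 7.026

after link 1: o_1 = (1.7321, -1.0000, 1.0000)
after link 2: o_2 = (5.4821, 0.2990, 2.5000)
after link 3: o_3 = (3.3750, 0.5155, 4.8481)
after link 4: o_4 = (-1.0127, -0.4868, 7.0261)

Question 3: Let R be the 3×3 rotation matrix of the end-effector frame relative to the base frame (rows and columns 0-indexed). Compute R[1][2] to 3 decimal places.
0.808

End-effector z-axis (col 2 of R) = (-0.3995,0.8080,-0.4330)
R[1][2] = 0.8080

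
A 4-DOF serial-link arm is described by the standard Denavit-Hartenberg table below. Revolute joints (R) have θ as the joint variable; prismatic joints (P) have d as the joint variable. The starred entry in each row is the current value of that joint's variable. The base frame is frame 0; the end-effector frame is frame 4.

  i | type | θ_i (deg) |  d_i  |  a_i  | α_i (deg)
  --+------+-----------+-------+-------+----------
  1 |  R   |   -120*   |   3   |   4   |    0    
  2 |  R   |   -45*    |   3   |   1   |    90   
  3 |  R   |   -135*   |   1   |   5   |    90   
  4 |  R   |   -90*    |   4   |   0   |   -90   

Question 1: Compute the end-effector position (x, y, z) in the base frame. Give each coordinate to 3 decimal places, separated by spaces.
2.922 -1.110 5.293

after link 1: o_1 = (-2.0000, -3.4641, 3.0000)
after link 2: o_2 = (-2.9659, -3.7229, 6.0000)
after link 3: o_3 = (0.1903, -1.8419, 2.4645)
after link 4: o_4 = (2.9224, -1.1099, 5.2929)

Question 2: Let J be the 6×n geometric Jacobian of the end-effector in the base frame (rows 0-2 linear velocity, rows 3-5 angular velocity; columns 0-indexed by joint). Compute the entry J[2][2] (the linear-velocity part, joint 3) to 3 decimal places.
axis z_2 = (-0.2588,0.9659,0.0000); lever o_n−o_2 = (5.8883,2.6130,-0.7071)
cross product → J_v[:, 2] = (-0.6830,-0.1830,-6.3640)
J_ω[:, 2] = z_2
entry J[2][2] = -6.3640

-6.364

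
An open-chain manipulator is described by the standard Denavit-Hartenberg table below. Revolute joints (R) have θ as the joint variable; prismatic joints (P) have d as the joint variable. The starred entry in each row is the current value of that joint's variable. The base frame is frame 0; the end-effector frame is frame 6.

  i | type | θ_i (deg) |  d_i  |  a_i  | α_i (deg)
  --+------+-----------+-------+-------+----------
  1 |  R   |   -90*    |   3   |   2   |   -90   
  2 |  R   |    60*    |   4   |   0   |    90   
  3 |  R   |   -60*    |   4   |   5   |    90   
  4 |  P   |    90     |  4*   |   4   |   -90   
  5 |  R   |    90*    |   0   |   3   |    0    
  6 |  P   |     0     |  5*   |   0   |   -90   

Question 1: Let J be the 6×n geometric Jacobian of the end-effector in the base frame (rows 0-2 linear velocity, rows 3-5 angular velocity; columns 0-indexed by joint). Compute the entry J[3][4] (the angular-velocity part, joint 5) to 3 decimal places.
0.866

axis z_4 = (0.8660,0.2500,0.4330); lever o_n−o_4 = (5.8301,-0.0490,-0.0849)
cross product → J_v[:, 4] = (-0.0000,2.5981,-1.5000)
J_ω[:, 4] = z_4
entry J[3][4] = 0.8660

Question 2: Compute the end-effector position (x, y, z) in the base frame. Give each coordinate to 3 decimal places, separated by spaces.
3.500 -8.495 7.750

after link 1: o_1 = (0.0000, -2.0000, 3.0000)
after link 2: o_2 = (4.0000, -2.0000, 3.0000)
after link 3: o_3 = (-0.3301, -6.7141, 2.8349)
after link 4: o_4 = (-2.3301, -8.4462, 7.8349)
after link 5: o_5 = (-0.8301, -9.7452, 5.5849)
after link 6: o_6 = (3.5000, -8.4952, 7.7500)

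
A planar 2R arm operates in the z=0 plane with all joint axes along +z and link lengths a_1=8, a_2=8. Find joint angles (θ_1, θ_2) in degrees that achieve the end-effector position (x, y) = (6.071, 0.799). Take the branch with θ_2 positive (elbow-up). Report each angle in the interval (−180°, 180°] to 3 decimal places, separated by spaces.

-60.001 134.997

cos θ_2 = (37.4954−8²−8²)/(2·8·8) = -0.7071; θ_2 = 134.9968° (elbow-up)
β = atan2(0.7990,6.0710) = 7.4976°; ψ = atan2(5.6572,2.3435) = 67.4984°
θ_1 = β − ψ = -60.0008°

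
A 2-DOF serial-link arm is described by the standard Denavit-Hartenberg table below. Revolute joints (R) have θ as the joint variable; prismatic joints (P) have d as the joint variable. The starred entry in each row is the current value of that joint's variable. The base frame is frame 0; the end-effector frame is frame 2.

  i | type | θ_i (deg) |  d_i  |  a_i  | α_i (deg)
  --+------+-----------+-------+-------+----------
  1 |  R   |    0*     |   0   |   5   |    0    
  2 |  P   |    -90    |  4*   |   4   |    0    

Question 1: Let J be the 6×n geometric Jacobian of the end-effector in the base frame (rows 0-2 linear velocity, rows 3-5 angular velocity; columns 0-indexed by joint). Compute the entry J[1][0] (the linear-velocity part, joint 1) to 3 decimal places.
5.000

axis z_0 = ẑ; lever o_n−o_0 = (5.0000,-4.0000,4.0000)
cross product → J_v[:, 0] = (4.0000,5.0000,-0.0000)
J_ω[:, 0] = z_0
entry J[1][0] = 5.0000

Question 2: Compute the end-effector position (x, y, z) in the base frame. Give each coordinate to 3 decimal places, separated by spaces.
5.000 -4.000 4.000

after link 1: o_1 = (5.0000, 0.0000, 0.0000)
after link 2: o_2 = (5.0000, -4.0000, 4.0000)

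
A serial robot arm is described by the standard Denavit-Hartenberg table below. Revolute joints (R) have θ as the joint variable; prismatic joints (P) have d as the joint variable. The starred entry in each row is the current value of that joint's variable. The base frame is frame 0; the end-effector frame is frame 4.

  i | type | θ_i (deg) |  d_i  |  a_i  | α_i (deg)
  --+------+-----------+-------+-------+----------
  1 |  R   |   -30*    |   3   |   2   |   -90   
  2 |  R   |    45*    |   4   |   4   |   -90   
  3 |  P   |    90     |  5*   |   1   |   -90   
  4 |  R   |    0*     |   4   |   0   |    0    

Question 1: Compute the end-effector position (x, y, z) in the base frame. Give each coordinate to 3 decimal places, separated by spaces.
0.170 3.366 -0.536

after link 1: o_1 = (1.7321, -1.0000, 3.0000)
after link 2: o_2 = (6.1815, 1.0499, 0.1716)
after link 3: o_3 = (2.6197, 1.9516, -3.3640)
after link 4: o_4 = (0.1702, 3.3658, -0.5355)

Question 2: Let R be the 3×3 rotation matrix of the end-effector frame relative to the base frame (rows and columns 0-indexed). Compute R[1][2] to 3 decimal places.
0.354

End-effector z-axis (col 2 of R) = (-0.6124,0.3536,0.7071)
R[1][2] = 0.3536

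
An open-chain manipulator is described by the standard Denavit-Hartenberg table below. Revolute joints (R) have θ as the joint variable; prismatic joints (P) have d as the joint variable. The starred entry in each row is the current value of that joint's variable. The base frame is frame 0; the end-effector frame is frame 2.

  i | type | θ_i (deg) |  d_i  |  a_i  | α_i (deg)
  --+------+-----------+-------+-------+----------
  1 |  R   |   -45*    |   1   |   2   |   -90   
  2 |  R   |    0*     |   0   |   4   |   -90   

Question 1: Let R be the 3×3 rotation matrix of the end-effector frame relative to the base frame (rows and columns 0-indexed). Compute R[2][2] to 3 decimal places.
End-effector z-axis (col 2 of R) = (0.0000,0.0000,-1.0000)
R[2][2] = -1.0000

-1.000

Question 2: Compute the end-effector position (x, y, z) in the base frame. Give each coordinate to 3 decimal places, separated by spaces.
after link 1: o_1 = (1.4142, -1.4142, 1.0000)
after link 2: o_2 = (4.2426, -4.2426, 1.0000)

4.243 -4.243 1.000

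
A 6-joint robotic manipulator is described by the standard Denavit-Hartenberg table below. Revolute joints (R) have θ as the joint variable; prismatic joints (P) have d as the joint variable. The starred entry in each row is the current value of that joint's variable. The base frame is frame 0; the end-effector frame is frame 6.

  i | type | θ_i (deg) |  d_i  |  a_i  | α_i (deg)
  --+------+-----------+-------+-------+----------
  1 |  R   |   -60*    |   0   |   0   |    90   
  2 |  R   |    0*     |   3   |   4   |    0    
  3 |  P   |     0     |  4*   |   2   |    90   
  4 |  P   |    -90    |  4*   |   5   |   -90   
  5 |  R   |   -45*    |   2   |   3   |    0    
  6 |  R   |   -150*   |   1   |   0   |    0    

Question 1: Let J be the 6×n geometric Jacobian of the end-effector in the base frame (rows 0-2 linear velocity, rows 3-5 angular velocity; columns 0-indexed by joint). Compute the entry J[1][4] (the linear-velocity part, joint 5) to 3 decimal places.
axis z_4 = (0.5000,-0.8660,-0.0000); lever o_n−o_4 = (3.3371,-1.5374,-2.1213)
cross product → J_v[:, 4] = (1.8371,1.0607,2.1213)
J_ω[:, 4] = z_4
entry J[1][4] = 1.0607

1.061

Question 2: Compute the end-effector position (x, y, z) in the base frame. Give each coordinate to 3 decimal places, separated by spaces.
after link 1: o_1 = (0.0000, 0.0000, 0.0000)
after link 2: o_2 = (-0.5981, -4.9641, 0.0000)
after link 3: o_3 = (-3.0622, -8.6962, 0.0000)
after link 4: o_4 = (1.2679, -6.1962, -4.0000)
after link 5: o_5 = (4.1051, -6.8675, -6.1213)
after link 6: o_6 = (4.6051, -7.7336, -6.1213)

4.605 -7.734 -6.121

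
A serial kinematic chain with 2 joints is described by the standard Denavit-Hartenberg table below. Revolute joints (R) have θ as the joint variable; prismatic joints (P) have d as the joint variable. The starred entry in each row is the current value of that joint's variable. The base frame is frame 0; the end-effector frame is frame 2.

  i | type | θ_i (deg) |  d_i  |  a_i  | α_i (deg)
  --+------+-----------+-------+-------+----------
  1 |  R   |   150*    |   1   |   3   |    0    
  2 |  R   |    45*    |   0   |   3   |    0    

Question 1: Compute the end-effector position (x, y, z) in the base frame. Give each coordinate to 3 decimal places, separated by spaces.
-5.496 0.724 1.000

after link 1: o_1 = (-2.5981, 1.5000, 1.0000)
after link 2: o_2 = (-5.4959, 0.7235, 1.0000)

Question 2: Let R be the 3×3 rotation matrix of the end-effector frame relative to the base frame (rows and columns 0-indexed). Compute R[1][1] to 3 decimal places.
-0.966

End-effector y-axis (col 1 of R) = (0.2588,-0.9659,0.0000)
R[1][1] = -0.9659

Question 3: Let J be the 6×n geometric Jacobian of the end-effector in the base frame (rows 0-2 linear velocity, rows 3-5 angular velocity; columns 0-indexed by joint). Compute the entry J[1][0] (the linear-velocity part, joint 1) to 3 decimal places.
-5.496

axis z_0 = ẑ; lever o_n−o_0 = (-5.4959,0.7235,1.0000)
cross product → J_v[:, 0] = (-0.7235,-5.4959,0.0000)
J_ω[:, 0] = z_0
entry J[1][0] = -5.4959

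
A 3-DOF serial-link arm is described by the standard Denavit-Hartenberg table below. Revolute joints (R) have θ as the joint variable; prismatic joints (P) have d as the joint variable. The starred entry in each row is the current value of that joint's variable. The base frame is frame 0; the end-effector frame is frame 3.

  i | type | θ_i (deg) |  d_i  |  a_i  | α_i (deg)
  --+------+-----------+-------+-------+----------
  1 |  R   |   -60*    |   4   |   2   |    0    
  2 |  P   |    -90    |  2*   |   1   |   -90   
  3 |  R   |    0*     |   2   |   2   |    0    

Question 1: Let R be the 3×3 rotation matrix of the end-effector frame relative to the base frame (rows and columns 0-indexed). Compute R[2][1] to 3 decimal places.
End-effector y-axis (col 1 of R) = (0.0000,-0.0000,-1.0000)
R[2][1] = -1.0000

-1.000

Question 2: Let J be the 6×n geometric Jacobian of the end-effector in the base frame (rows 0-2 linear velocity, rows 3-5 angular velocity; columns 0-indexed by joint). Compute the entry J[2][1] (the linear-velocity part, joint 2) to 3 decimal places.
prismatic axis z_1 = (0.0000,0.0000,1.0000)
J_v[:, 1] = z_1; J_ω[:, 1] = (0,0,0)
entry J[2][1] = 1.0000

1.000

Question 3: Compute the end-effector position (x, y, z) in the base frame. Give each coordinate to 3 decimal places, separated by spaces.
-0.598 -4.964 6.000

after link 1: o_1 = (1.0000, -1.7321, 4.0000)
after link 2: o_2 = (0.1340, -2.2321, 6.0000)
after link 3: o_3 = (-0.5981, -4.9641, 6.0000)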